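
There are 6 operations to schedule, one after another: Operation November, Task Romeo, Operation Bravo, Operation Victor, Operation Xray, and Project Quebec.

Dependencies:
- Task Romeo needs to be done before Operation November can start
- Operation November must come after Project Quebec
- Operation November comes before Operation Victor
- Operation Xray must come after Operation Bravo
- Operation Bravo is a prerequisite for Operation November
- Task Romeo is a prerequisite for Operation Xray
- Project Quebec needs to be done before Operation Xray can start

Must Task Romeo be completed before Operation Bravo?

Task Romeo and Operation Bravo are not related by any chain of constraints.
So Task Romeo can come before Operation Bravo or after — it is not forced.

No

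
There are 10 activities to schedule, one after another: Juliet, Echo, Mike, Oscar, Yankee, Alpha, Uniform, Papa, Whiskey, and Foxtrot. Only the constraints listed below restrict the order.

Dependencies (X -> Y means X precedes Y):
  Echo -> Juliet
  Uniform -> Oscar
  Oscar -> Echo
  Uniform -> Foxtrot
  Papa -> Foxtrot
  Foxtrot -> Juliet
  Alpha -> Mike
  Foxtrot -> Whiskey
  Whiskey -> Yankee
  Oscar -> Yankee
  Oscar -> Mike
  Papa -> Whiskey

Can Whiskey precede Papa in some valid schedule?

No

There is a dependency chain Papa → Whiskey, so Whiskey always comes after Papa.
So no valid ordering can have Whiskey before Papa.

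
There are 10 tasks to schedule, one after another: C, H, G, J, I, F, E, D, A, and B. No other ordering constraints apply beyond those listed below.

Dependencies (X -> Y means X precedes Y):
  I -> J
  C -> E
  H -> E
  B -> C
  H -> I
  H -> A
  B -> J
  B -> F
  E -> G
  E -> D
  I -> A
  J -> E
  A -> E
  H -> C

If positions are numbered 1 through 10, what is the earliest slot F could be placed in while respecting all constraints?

Working backwards through the constraints from F, its only required predecessor is B.
With 1 mandatory predecessor, the earliest F can sit is position 1+1 = 2, and placing just that one first achieves it.

2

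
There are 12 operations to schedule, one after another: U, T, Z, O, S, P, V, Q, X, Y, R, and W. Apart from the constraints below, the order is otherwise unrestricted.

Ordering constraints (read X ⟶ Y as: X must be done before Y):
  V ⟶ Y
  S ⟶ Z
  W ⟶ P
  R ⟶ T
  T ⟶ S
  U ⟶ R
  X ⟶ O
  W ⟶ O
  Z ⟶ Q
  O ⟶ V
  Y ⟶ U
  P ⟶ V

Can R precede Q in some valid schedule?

Yes

The constraints force R before Q, so yes — every valid ordering has R earlier.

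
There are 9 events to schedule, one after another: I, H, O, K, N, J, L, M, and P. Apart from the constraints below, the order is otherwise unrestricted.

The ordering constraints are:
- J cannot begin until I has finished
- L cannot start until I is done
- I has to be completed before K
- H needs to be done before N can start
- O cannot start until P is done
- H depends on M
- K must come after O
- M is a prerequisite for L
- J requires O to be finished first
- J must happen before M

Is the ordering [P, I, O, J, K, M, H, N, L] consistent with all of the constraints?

Yes

Going through the constraints one by one, each required predecessor appears earlier in the sequence than its dependent — e.g. I (position 2) is before L (position 9), as required.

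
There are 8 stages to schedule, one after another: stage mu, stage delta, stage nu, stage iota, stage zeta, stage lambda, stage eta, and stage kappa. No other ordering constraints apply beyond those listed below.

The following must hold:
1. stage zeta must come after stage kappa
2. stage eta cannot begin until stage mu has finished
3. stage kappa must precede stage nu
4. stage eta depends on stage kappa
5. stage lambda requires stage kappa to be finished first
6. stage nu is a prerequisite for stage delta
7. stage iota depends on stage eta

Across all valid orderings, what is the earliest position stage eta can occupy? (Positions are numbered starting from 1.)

3

Every stage that must precede stage eta has to come before it. Tracing all chains that end at stage eta, those stages are: stage mu, stage kappa — 2 in total.
With 2 mandatory predecessors, the earliest stage eta can sit is position 2+1 = 3, and placing just those 2 first achieves it.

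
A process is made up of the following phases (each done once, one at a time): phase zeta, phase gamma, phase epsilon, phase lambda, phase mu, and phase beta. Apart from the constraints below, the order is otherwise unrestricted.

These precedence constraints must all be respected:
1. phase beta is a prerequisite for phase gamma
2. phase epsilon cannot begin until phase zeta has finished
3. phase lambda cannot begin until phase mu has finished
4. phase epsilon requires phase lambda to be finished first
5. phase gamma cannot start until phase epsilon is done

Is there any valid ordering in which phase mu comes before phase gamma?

Yes

The constraints force phase mu before phase gamma, so yes — every valid ordering has phase mu earlier.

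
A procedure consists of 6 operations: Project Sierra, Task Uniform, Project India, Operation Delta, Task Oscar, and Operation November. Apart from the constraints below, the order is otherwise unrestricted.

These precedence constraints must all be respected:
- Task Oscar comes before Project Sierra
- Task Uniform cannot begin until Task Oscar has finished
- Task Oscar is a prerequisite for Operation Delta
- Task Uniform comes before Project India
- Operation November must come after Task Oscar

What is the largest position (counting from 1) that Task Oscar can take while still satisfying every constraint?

1

Following every chain forward from Task Oscar, the operations that must come later are Project Sierra, Task Uniform, Project India, Operation Delta, Operation November — 5 of them.
With 5 mandatory successors out of 6 operations total, the latest slot for Task Oscar is 6−5 = 1, and it's reachable by doing all non-successors before Task Oscar.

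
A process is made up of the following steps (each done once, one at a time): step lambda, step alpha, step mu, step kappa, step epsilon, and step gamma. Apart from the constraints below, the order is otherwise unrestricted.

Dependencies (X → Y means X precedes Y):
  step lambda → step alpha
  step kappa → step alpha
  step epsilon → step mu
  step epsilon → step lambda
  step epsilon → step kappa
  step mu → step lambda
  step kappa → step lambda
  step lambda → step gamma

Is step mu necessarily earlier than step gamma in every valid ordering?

Tracing the constraints gives a chain: step mu → step lambda → step gamma.
Hence step mu necessarily comes before step gamma.

Yes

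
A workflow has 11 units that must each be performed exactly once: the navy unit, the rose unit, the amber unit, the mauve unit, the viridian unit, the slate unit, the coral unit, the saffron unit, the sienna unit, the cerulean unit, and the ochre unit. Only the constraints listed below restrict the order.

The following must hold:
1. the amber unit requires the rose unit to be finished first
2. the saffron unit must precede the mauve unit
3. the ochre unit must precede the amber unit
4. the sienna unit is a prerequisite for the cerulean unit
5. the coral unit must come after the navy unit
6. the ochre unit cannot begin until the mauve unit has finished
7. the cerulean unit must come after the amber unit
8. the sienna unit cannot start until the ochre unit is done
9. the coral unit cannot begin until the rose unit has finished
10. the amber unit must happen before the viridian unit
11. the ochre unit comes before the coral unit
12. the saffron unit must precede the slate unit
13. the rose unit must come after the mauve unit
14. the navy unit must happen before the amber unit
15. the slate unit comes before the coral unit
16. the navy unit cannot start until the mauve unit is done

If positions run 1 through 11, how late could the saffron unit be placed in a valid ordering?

Every unit that must follow the saffron unit has to come after it. Tracing all chains starting from the saffron unit, those units are: the navy unit, the rose unit, the amber unit, the mauve unit, the viridian unit, the slate unit, the coral unit, the sienna unit, the cerulean unit, the ochre unit — 10 in total.
So at least 10 units follow the saffron unit, putting the saffron unit no later than position 1. That position is achievable by scheduling everything else first.

1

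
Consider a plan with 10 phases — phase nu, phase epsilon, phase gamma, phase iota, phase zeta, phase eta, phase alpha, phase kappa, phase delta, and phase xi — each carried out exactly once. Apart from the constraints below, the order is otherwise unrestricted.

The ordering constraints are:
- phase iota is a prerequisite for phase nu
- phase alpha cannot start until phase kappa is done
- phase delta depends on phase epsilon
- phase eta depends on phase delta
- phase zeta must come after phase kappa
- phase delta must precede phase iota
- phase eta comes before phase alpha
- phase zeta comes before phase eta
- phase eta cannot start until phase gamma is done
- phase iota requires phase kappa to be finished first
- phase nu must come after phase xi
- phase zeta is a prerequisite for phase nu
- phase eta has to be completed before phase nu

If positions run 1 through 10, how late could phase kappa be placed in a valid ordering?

5

Every phase that must follow phase kappa has to come after it. Tracing all chains starting from phase kappa, those phases are: phase nu, phase iota, phase zeta, phase eta, phase alpha — 5 in total.
So at least 5 phases follow phase kappa, putting phase kappa no later than position 5. That position is achievable by scheduling everything else first.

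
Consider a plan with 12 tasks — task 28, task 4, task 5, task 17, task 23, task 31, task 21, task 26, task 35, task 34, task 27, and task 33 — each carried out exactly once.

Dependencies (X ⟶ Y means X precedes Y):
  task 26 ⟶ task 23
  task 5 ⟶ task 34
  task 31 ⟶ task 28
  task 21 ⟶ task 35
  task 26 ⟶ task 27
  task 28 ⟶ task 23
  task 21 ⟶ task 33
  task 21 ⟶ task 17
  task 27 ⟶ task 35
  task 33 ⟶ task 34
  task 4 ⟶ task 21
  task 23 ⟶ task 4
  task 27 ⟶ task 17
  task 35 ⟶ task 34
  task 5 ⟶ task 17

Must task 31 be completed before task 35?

There is a constraint chain task 31 → task 28 → task 23 → task 4 → task 21 → task 35.
That forces task 31 before task 35 in every valid schedule.

Yes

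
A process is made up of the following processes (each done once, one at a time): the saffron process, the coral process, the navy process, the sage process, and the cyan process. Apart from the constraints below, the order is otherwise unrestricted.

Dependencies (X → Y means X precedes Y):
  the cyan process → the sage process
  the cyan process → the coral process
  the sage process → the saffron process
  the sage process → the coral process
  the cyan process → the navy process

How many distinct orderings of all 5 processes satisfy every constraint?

8

The cyan process is the only process with nothing required before it, so every ordering starts there.
Counting all ways to extend the partial order to a total order gives 8.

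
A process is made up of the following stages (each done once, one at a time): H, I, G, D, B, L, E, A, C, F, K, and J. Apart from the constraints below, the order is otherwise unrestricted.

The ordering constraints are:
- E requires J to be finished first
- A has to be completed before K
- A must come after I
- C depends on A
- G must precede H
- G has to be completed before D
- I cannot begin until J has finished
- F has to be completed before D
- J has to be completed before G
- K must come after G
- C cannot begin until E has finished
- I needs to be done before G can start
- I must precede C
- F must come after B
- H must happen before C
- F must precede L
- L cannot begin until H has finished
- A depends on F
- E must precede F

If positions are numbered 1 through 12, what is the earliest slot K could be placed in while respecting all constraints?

8

The stages that are forced before K, directly or transitively, are I, G, B, E, A, F, J. That's 7 stages.
With 7 mandatory predecessors, the earliest K can sit is position 7+1 = 8, and placing just those 7 first achieves it.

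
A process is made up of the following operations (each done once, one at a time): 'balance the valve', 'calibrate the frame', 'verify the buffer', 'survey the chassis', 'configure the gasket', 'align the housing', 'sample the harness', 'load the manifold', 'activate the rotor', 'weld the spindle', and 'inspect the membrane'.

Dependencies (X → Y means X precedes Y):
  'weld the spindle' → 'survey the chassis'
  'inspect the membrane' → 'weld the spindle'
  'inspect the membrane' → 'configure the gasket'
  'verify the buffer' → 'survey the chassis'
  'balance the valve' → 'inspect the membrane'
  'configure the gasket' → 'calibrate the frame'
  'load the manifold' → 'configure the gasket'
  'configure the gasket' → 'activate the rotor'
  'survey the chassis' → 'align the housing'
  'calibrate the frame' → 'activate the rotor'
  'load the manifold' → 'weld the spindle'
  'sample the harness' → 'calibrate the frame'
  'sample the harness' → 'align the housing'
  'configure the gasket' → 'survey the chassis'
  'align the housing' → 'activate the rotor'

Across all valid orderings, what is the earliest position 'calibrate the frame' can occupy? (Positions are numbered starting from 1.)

6

The operations that are forced before 'calibrate the frame', directly or transitively, are 'balance the valve', 'configure the gasket', 'sample the harness', 'load the manifold', 'inspect the membrane'. That's 5 operations.
So at minimum 5 operations come before 'calibrate the frame', putting 'calibrate the frame' no earlier than position 6. That position is achievable by scheduling exactly those predecessors first.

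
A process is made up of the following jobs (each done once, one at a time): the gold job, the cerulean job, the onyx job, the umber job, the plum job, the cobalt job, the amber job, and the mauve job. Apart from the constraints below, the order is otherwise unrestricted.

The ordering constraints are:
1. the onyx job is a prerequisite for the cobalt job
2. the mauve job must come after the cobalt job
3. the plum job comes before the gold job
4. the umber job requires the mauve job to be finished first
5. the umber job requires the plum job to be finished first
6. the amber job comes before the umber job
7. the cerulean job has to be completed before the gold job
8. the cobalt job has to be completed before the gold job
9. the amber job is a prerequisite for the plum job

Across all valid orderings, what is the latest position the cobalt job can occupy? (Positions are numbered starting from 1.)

5

Every job that must follow the cobalt job has to come after it. Tracing all chains starting from the cobalt job, those jobs are: the gold job, the umber job, the mauve job — 3 in total.
So at least 3 jobs follow the cobalt job, putting the cobalt job no later than position 5. That position is achievable by scheduling everything else first.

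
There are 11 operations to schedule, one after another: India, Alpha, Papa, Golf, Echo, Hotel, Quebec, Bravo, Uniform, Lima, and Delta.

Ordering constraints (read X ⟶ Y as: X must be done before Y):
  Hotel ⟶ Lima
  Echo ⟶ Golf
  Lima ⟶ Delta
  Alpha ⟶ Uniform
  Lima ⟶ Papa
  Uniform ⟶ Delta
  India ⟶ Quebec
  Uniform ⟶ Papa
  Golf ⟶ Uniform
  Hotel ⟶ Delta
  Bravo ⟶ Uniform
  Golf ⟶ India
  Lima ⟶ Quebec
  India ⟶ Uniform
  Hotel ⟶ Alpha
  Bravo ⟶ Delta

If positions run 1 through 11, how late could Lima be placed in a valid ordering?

8

The operations that are forced after Lima, directly or by a chain of constraints, are Papa, Quebec, Delta. That's 3 operations.
With 3 mandatory successors out of 11 operations total, the latest slot for Lima is 11−3 = 8, and it's reachable by doing all non-successors before Lima.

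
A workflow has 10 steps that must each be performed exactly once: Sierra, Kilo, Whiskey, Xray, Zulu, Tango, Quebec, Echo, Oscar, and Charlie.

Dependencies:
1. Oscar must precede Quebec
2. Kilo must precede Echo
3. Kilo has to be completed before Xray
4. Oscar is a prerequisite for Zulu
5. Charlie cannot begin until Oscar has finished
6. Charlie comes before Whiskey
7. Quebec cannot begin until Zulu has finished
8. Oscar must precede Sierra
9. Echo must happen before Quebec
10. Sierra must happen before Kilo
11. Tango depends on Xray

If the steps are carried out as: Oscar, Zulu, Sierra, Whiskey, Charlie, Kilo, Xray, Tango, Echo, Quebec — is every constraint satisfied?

No

The sequence places Whiskey ahead of Charlie.
But one of the constraints requires Charlie before Whiskey, so this ordering violates it.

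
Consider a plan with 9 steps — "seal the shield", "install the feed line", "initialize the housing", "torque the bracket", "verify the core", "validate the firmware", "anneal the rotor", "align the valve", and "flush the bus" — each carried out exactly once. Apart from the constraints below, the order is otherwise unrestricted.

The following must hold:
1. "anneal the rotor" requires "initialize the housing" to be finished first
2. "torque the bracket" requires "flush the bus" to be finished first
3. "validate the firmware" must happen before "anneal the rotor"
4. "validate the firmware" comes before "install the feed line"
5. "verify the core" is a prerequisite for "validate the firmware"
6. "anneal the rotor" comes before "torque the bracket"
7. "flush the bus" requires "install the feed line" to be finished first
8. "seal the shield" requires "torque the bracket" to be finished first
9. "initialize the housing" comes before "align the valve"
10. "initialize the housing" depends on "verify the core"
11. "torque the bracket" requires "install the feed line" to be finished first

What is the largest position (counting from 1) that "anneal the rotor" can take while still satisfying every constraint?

7

Every step that must follow "anneal the rotor" has to come after it. Tracing all chains starting from "anneal the rotor", those steps are: "seal the shield", "torque the bracket" — 2 in total.
With 2 mandatory successors out of 9 steps total, the latest slot for "anneal the rotor" is 9−2 = 7, and it's reachable by doing all non-successors before "anneal the rotor".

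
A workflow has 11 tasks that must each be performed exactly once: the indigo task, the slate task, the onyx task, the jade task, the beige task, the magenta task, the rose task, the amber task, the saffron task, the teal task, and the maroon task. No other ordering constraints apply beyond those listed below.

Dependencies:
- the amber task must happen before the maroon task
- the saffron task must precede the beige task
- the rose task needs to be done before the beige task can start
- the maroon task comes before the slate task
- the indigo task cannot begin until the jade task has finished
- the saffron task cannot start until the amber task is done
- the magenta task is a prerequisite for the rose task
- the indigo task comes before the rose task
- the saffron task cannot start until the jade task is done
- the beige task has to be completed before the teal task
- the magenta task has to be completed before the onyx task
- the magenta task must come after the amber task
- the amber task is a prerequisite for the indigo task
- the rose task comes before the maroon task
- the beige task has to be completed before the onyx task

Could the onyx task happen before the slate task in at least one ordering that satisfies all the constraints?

Yes

Nothing in the constraints forces the slate task before the onyx task — there is no chain from the slate task to the onyx task.
So a valid ordering placing the onyx task earlier than the slate task exists.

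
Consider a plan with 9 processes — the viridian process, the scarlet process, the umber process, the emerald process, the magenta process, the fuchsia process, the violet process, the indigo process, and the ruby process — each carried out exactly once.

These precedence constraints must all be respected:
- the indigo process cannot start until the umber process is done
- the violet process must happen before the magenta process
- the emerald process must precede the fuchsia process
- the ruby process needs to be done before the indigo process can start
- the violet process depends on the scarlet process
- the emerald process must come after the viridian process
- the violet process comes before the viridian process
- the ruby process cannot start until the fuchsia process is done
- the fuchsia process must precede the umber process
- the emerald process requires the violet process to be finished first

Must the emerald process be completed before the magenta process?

Nothing in the constraints links the emerald process and the magenta process; they are unordered relative to each other.
A valid ordering placing the magenta process before the emerald process exists, so the answer is no.

No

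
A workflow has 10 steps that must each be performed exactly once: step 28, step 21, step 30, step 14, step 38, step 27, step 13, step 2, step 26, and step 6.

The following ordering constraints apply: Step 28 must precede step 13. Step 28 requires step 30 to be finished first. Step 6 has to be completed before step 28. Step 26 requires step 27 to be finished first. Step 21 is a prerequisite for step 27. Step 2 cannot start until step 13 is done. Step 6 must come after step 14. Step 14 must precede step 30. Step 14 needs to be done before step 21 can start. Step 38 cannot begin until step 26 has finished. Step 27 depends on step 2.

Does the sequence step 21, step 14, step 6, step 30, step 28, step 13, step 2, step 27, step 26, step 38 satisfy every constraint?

No

The sequence places step 21 ahead of step 14.
Since step 14 is required before step 21, the ordering is invalid.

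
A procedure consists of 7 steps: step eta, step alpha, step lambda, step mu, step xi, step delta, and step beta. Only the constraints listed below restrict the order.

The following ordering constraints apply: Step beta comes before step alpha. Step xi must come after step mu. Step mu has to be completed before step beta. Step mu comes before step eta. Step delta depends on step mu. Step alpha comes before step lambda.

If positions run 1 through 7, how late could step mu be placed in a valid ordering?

Following every chain forward from step mu, the steps that must come later are step eta, step alpha, step lambda, step xi, step delta, step beta — 6 of them.
So at least 6 steps follow step mu, putting step mu no later than position 1. That position is achievable by scheduling everything else first.

1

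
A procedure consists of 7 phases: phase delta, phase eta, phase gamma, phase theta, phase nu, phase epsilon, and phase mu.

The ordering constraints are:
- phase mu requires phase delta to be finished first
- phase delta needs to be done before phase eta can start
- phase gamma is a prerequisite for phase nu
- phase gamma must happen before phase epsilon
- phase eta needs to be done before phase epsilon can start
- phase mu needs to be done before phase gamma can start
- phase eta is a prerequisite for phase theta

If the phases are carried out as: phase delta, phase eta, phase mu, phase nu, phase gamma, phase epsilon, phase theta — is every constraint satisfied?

No

The sequence places phase nu ahead of phase gamma.
But one of the constraints requires phase gamma before phase nu, so this ordering violates it.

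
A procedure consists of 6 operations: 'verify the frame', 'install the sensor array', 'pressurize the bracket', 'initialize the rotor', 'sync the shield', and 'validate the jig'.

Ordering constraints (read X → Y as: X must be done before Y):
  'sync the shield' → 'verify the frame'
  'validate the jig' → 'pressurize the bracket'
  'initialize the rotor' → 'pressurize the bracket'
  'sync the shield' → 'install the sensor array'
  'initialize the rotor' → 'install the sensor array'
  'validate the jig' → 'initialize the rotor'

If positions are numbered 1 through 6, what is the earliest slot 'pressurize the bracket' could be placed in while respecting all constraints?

3

Every operation that must precede 'pressurize the bracket' has to come before it. Tracing all chains that end at 'pressurize the bracket', those operations are: 'initialize the rotor', 'validate the jig' — 2 in total.
So at minimum 2 operations come before 'pressurize the bracket', putting 'pressurize the bracket' no earlier than position 3. That position is achievable by scheduling exactly those predecessors first.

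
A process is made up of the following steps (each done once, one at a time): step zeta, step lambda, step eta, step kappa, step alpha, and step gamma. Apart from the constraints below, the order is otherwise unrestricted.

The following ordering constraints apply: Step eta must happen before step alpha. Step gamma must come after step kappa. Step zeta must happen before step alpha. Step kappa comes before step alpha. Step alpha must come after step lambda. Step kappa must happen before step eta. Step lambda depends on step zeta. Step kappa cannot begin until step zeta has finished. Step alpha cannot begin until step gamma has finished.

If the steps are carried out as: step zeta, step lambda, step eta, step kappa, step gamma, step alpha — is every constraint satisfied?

The sequence places step eta ahead of step kappa.
That contradicts the constraint that step kappa must precede step eta.

No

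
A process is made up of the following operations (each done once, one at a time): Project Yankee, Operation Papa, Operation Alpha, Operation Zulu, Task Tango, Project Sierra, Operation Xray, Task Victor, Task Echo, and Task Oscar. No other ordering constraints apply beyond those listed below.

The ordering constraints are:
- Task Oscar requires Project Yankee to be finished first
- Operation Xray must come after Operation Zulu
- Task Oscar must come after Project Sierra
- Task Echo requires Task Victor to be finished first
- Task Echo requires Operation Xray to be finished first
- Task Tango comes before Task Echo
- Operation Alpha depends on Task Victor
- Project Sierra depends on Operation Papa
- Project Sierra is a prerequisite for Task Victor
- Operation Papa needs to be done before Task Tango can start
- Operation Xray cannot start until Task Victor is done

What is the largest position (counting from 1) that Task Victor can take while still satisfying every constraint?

Every operation that must follow Task Victor has to come after it. Tracing all chains starting from Task Victor, those operations are: Operation Alpha, Operation Xray, Task Echo — 3 in total.
With 3 mandatory successors out of 10 operations total, the latest slot for Task Victor is 10−3 = 7, and it's reachable by doing all non-successors before Task Victor.

7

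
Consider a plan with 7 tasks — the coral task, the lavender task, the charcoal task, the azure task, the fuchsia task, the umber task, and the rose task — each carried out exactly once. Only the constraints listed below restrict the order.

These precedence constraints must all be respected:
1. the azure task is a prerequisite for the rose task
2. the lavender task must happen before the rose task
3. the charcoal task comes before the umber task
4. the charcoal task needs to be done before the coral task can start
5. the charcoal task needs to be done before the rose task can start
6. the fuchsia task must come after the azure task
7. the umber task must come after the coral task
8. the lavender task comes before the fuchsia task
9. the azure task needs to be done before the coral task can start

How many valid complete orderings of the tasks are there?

94

The tasks with no prerequisites are the lavender task, the charcoal task, the azure task; any of them can be placed first.
Counting all ways to extend the partial order to a total order gives 94.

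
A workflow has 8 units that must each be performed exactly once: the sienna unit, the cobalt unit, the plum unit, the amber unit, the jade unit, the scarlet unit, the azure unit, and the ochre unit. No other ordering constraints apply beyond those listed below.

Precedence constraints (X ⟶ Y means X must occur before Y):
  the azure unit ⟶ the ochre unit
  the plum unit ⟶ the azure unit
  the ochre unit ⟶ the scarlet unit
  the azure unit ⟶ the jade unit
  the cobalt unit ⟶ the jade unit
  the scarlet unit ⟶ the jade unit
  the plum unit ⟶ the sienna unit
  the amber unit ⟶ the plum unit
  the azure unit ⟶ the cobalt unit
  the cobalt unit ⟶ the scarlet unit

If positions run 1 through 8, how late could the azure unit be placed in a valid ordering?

4

The units that are forced after the azure unit, directly or by a chain of constraints, are the cobalt unit, the jade unit, the scarlet unit, the ochre unit. That's 4 units.
With 4 mandatory successors out of 8 units total, the latest slot for the azure unit is 8−4 = 4, and it's reachable by doing all non-successors before the azure unit.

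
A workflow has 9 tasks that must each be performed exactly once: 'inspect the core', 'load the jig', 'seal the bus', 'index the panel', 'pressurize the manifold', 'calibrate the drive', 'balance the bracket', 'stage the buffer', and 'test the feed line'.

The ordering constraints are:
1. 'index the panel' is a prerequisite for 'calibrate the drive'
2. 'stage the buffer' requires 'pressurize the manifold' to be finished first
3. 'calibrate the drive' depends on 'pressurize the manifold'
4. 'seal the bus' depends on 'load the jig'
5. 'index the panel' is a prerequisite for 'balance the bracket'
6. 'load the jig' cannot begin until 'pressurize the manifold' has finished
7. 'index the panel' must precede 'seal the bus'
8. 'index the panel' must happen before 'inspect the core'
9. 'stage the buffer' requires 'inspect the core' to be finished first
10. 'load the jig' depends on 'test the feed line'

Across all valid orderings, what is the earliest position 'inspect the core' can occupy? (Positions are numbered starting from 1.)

Working backwards through the constraints from 'inspect the core', its only required predecessor is 'index the panel'.
So at minimum 1 task comes before 'inspect the core', putting 'inspect the core' no earlier than position 2. That position is achievable by scheduling exactly that predecessor first.

2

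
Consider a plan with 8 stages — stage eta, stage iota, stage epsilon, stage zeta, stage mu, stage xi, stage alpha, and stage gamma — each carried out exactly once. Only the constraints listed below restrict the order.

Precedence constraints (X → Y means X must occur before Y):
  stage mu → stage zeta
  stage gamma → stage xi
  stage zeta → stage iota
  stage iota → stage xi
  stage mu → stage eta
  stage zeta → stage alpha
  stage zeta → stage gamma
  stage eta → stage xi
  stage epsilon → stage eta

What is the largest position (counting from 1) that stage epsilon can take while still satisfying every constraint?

Following every chain forward from stage epsilon, the stages that must come later are stage eta, stage xi — 2 of them.
So at least 2 stages follow stage epsilon, putting stage epsilon no later than position 6. That position is achievable by scheduling everything else first.

6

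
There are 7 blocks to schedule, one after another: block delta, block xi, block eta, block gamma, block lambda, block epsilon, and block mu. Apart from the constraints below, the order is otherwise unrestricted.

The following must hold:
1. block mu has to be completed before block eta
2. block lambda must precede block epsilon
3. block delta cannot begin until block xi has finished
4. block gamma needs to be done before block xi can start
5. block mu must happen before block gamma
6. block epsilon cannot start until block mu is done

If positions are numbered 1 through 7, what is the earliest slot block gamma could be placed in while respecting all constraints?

2

The only block forced before block gamma (directly or transitively) is block mu.
With 1 mandatory predecessor, the earliest block gamma can sit is position 1+1 = 2, and placing just that one first achieves it.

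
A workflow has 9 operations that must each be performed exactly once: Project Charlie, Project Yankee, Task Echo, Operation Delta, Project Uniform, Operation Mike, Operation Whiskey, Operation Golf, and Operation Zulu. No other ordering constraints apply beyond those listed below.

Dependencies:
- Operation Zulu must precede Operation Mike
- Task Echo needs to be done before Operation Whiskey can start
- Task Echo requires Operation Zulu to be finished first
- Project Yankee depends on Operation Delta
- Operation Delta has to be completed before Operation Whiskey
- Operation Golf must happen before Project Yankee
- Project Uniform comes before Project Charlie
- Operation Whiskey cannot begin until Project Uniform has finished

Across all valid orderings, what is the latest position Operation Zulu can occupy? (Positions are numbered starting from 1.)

6

The operations that are forced after Operation Zulu, directly or by a chain of constraints, are Task Echo, Operation Mike, Operation Whiskey. That's 3 operations.
So at least 3 operations follow Operation Zulu, putting Operation Zulu no later than position 6. That position is achievable by scheduling everything else first.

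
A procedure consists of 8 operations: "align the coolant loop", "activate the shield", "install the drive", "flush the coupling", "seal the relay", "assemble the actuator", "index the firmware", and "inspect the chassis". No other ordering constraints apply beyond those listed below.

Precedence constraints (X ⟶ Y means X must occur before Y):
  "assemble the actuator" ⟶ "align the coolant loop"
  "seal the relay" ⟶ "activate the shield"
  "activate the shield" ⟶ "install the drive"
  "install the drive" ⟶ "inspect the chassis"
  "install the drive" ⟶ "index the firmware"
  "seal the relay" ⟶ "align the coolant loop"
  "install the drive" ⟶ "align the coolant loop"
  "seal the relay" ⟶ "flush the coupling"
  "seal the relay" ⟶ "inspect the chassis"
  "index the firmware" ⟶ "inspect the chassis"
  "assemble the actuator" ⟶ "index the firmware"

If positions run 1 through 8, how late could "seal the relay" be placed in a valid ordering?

Following every chain forward from "seal the relay", the operations that must come later are "align the coolant loop", "activate the shield", "install the drive", "flush the coupling", "index the firmware", "inspect the chassis" — 6 of them.
So at least 6 operations follow "seal the relay", putting "seal the relay" no later than position 2. That position is achievable by scheduling everything else first.

2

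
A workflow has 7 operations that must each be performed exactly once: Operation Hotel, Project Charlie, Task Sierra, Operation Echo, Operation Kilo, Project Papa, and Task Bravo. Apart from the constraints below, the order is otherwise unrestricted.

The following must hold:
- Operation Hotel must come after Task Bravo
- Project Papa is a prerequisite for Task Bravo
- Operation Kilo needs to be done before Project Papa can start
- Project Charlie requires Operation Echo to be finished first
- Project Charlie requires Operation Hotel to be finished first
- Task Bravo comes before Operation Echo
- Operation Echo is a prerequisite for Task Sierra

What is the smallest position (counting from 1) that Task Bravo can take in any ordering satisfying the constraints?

3

The operations that are forced before Task Bravo, directly or transitively, are Operation Kilo, Project Papa. That's 2 operations.
So at minimum 2 operations come before Task Bravo, putting Task Bravo no earlier than position 3. That position is achievable by scheduling exactly those predecessors first.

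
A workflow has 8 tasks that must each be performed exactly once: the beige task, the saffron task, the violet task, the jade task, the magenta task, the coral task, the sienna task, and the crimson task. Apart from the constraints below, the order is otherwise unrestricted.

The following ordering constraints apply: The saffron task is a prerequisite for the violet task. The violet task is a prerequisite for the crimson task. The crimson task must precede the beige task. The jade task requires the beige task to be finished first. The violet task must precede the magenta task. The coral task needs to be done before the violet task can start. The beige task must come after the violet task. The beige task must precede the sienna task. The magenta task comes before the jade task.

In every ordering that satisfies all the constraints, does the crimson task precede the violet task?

There is a chain the violet task → the crimson task, which puts the violet task before the crimson task.
So the crimson task does not have to come before the violet task — it cannot.

No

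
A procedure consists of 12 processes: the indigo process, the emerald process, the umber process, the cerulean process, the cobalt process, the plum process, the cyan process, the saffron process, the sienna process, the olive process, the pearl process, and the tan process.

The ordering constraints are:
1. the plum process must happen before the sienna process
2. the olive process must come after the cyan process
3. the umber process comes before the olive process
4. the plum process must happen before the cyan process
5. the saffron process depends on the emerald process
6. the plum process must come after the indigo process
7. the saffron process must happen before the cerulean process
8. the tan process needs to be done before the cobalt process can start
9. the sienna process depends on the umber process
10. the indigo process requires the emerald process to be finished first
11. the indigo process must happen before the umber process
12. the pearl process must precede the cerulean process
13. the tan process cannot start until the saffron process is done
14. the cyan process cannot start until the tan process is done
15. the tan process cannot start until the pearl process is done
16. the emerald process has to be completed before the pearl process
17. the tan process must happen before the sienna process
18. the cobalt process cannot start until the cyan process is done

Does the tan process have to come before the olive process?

Yes

There is a constraint chain the tan process → the cyan process → the olive process.
That forces the tan process before the olive process in every valid schedule.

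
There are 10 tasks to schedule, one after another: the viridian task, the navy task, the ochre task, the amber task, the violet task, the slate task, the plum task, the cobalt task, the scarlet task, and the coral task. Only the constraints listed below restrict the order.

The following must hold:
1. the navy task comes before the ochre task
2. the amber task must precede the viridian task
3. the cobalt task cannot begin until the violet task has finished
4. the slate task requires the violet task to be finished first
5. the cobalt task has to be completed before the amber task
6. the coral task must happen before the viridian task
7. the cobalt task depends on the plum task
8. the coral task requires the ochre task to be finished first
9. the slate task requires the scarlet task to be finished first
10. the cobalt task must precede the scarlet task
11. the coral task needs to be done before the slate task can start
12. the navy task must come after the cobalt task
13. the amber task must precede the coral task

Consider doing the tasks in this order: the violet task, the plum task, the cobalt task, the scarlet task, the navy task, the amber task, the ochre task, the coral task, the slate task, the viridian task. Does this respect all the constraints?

Yes

Checking each listed constraint against this order: for instance, the violet task is in position 1 and the slate task in position 9, so that constraint holds — and the remaining constraints check out the same way.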